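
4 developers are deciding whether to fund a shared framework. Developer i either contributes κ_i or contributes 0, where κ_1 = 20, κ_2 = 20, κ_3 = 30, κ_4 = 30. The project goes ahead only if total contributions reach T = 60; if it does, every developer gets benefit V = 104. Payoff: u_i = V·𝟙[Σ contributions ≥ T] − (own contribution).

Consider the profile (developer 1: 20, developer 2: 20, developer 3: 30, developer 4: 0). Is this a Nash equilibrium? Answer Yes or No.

Yes

Total = 70 ≥ 60: provided.
Developer 1 (pledges 20, payoff 84): dropping to 0 → total 50, payoff 0. No gain.
Developer 2 (pledges 20, payoff 84): dropping to 0 → total 50, payoff 0. No gain.
Developer 3 (pledges 30, payoff 74): dropping to 0 → total 40, payoff 0. No gain.
Developer 4 (pledges 0, payoff 104): pledging 30 → total 100, payoff 74. No gain.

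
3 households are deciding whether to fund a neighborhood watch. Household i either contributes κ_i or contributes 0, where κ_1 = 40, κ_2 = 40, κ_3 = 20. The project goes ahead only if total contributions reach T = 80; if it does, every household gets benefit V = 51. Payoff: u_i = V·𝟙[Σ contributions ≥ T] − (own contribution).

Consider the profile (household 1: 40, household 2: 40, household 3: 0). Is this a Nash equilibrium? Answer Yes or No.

Yes

Total = 80 ≥ 80: provided.
Household 1 (pledges 40, payoff 11): dropping to 0 → total 40, payoff 0. No gain.
Household 2 (pledges 40, payoff 11): dropping to 0 → total 40, payoff 0. No gain.
Household 3 (pledges 0, payoff 51): pledging 20 → total 100, payoff 31. No gain.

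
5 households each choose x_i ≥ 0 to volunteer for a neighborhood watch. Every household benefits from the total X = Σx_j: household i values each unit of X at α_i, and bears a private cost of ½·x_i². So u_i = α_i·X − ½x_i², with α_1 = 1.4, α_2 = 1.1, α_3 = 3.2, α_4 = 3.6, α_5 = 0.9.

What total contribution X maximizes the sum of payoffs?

Planner FOC: ∂(Σu_j)/∂x_i = (Σα_j) − x_i = 0, so x_i^SO = Σα_j = 10.2 for every i; X^SO = 51.

51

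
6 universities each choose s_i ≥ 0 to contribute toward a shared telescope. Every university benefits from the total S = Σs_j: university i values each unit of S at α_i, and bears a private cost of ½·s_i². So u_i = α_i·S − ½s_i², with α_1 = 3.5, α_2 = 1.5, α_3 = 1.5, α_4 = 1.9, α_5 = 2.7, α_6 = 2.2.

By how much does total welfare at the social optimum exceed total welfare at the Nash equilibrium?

University i's FOC: ∂u_i/∂s_i = α_i − s_i = 0, so s_i* = α_i.
NE contributions = (3.5, 1.5, 1.5, 1.9, 2.7, 2.2); S = 13.3.
W^NE = (Σα)·S − ½Σα_i² = 13.3² − ½·32.49 = 160.645.
Planner sets s_i = Σα_j = 13.3 for every i, so S^SO = 6·13.3 = 79.8.
W^SO = (Σα)·S^SO − ½·6·(Σα)² = (6/2)·13.3² = 530.67.
Deadweight loss = W^SO − W^NE = 370.025.

370.025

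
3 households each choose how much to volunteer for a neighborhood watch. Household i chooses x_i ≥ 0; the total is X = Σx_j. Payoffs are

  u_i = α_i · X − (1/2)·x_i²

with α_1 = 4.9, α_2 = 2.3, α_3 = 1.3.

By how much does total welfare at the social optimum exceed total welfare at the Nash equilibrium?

Household i's FOC: ∂u_i/∂x_i = α_i − x_i = 0, so x_i* = α_i.
NE contributions = (4.9, 2.3, 1.3); X = 8.5.
W^NE = (Σα)·X − ½Σα_i² = 8.5² − ½·30.99 = 56.755.
Planner sets x_i = Σα_j = 8.5 for every i, so X^SO = 3·8.5 = 25.5.
W^SO = (Σα)·X^SO − ½·3·(Σα)² = (3/2)·8.5² = 108.375.
Deadweight loss = W^SO − W^NE = 51.62.

51.62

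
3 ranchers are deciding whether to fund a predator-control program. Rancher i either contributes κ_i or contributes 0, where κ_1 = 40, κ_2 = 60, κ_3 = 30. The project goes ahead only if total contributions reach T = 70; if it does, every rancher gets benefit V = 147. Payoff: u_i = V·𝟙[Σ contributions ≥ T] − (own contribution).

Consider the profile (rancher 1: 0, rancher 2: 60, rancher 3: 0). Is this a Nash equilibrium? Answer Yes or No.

No

Total = 60 < 70: not provided.
Rancher 1 (pledges 0, payoff 0): pledging 40 → total 100, payoff 107. Profitable deviation.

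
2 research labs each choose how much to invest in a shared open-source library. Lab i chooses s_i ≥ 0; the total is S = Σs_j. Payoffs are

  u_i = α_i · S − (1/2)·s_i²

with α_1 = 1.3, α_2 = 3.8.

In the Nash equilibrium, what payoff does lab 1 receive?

5.785

Lab i's FOC: ∂u_i/∂s_i = α_i − s_i = 0, so s_i* = α_i.
NE contributions = (1.3, 3.8); S = 5.1.
u_1 = α_1·S − ½·(s_1)² = 1.3·5.1 − ½·1.3² = 5.785.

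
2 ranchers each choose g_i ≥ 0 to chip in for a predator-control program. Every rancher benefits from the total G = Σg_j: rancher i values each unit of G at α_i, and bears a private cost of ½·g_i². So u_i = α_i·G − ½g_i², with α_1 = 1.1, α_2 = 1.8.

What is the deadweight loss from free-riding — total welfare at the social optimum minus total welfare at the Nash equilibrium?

Rancher i's FOC: ∂u_i/∂g_i = α_i − g_i = 0, so g_i* = α_i.
NE contributions = (1.1, 1.8); G = 2.9.
W^NE = (Σα)·G − ½Σα_i² = 2.9² − ½·4.45 = 6.185.
Planner sets g_i = Σα_j = 2.9 for every i, so G^SO = 2·2.9 = 5.8.
W^SO = (Σα)·G^SO − ½·2·(Σα)² = (2/2)·2.9² = 8.41.
Deadweight loss = W^SO − W^NE = 2.225.

2.225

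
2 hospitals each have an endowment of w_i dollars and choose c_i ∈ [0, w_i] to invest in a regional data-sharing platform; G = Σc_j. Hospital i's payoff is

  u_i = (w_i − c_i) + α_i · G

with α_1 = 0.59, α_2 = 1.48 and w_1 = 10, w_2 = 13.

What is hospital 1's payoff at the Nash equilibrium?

17.67

∂u_i/∂c_i = α_i − 1, so hospital i contributes w_i if α_i > 1, else 0.
α_i > 1 for i ∈ {2}; NE contributions (0, 13), G = 13.
u_1 = (10 − 0) + 0.59·13 = 17.67.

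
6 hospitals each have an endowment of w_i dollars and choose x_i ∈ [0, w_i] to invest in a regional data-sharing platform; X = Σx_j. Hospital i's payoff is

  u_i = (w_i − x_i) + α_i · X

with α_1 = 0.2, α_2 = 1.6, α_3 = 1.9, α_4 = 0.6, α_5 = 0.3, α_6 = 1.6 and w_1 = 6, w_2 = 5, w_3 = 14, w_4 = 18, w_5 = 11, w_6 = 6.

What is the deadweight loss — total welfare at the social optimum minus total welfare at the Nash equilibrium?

∂u_i/∂x_i = α_i − 1, so hospital i contributes w_i if α_i > 1, else 0.
α_i > 1 for i ∈ {2, 3, 6}; NE contributions (0, 5, 14, 0, 0, 6), X = 25.
W^NE = Σw_i − X^NE + (Σα_i)·X^NE = 60 + 5.2·25 = 190.
Planner: ∂(Σu_j)/∂x_i = Σα_j − 1 = 5.2 > 0, so everyone contributes w_i; X^SO = 60, W^SO = 60 + 5.2·60 = 372.
Deadweight loss = 182.

182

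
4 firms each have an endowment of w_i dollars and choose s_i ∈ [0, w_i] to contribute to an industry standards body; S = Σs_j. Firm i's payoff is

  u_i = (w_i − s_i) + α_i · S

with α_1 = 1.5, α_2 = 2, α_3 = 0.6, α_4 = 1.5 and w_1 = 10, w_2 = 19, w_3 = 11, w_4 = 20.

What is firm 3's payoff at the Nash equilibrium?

40.4

∂u_i/∂s_i = α_i − 1, so firm i contributes w_i if α_i > 1, else 0.
α_i > 1 for i ∈ {1, 2, 4}; NE contributions (10, 19, 0, 20), S = 49.
u_3 = (11 − 0) + 0.6·49 = 40.4.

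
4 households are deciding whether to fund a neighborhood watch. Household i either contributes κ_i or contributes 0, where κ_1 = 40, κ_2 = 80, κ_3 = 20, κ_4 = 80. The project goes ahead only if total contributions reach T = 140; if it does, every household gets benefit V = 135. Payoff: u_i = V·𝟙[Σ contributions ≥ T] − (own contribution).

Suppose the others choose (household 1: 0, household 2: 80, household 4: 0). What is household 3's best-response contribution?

Others' total = 80. Even contributing 20 gives 100 < 140: no benefit either way.
Best response: 0.

0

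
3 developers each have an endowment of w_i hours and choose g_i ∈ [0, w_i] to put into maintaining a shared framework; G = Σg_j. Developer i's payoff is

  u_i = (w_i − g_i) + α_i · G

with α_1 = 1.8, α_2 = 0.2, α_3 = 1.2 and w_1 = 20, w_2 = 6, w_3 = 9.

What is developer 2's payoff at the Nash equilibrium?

∂u_i/∂g_i = α_i − 1, so developer i contributes w_i if α_i > 1, else 0.
α_i > 1 for i ∈ {1, 3}; NE contributions (20, 0, 9), G = 29.
u_2 = (6 − 0) + 0.2·29 = 11.8.

11.8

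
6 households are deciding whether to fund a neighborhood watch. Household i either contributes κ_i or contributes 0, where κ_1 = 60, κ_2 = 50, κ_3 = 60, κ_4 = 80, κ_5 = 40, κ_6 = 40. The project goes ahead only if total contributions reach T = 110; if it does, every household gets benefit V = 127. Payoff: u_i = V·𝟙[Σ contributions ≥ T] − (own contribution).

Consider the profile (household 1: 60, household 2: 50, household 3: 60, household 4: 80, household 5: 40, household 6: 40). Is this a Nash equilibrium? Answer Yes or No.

No

Total = 330 ≥ 110: provided.
Household 1 (pledges 60, payoff 67): dropping to 0 → total 270, payoff 127. Profitable deviation.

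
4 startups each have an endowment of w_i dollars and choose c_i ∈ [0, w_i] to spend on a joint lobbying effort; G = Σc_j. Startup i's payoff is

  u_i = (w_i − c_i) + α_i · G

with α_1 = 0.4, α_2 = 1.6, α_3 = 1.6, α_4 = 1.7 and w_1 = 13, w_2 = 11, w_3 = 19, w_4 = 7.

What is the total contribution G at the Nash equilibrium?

∂u_i/∂c_i = α_i − 1, so startup i contributes w_i if α_i > 1, else 0.
α_i > 1 for i ∈ {2, 3, 4}; NE contributions (0, 11, 19, 7), G = 37.

37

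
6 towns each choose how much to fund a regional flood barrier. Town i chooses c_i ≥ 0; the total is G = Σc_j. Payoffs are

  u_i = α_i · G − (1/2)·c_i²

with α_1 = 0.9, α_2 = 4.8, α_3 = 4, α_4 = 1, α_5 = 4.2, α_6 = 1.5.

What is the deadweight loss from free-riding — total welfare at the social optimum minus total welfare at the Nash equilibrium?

Town i's FOC: ∂u_i/∂c_i = α_i − c_i = 0, so c_i* = α_i.
NE contributions = (0.9, 4.8, 4, 1, 4.2, 1.5); G = 16.4.
W^NE = (Σα)·G − ½Σα_i² = 16.4² − ½·60.74 = 238.59.
Planner sets c_i = Σα_j = 16.4 for every i, so G^SO = 6·16.4 = 98.4.
W^SO = (Σα)·G^SO − ½·6·(Σα)² = (6/2)·16.4² = 806.88.
Deadweight loss = W^SO − W^NE = 568.29.

568.29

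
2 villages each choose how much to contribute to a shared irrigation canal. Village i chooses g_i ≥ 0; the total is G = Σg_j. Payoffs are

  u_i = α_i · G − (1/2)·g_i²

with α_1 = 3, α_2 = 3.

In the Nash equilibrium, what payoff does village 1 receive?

13.5

Village i's FOC: ∂u_i/∂g_i = α_i − g_i = 0, so g_i* = α_i.
NE contributions = (3, 3); G = 6.
u_1 = α_1·G − ½·(g_1)² = 3·6 − ½·3² = 13.5.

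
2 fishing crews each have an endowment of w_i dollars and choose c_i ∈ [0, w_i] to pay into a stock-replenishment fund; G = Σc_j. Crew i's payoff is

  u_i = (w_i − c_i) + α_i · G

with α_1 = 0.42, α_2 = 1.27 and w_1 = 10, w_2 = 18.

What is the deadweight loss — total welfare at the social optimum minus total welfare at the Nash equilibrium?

∂u_i/∂c_i = α_i − 1, so crew i contributes w_i if α_i > 1, else 0.
α_i > 1 for i ∈ {2}; NE contributions (0, 18), G = 18.
W^NE = Σw_i − G^NE + (Σα_i)·G^NE = 28 + 0.69·18 = 40.42.
Planner: ∂(Σu_j)/∂c_i = Σα_j − 1 = 0.69 > 0, so everyone contributes w_i; G^SO = 28, W^SO = 28 + 0.69·28 = 47.32.
Deadweight loss = 6.9.

6.9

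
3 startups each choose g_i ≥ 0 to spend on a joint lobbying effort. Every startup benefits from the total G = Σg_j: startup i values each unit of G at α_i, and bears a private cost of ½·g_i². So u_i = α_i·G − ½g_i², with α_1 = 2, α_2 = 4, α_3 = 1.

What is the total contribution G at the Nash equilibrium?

7

Startup i's FOC: ∂u_i/∂g_i = α_i − g_i = 0, so g_i* = α_i.
NE contributions = (2, 4, 1); G = 7.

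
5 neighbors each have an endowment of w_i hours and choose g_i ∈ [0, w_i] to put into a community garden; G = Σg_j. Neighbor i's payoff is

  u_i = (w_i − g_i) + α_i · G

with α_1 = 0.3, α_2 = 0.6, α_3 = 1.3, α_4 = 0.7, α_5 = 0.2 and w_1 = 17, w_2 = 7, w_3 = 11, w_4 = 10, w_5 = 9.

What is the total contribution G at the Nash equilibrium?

11

∂u_i/∂g_i = α_i − 1, so neighbor i contributes w_i if α_i > 1, else 0.
α_i > 1 for i ∈ {3}; NE contributions (0, 0, 11, 0, 0), G = 11.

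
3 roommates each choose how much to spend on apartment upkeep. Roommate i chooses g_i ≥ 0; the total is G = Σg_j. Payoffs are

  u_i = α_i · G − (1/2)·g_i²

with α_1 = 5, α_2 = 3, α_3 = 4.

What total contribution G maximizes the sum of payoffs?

Planner FOC: ∂(Σu_j)/∂g_i = (Σα_j) − g_i = 0, so g_i^SO = Σα_j = 12 for every i; G^SO = 36.

36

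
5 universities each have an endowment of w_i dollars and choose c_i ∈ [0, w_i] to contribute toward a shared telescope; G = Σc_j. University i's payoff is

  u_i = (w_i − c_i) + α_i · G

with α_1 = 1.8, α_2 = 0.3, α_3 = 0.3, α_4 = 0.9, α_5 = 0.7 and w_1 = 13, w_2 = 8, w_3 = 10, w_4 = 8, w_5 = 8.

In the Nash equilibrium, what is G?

∂u_i/∂c_i = α_i − 1, so university i contributes w_i if α_i > 1, else 0.
α_i > 1 for i ∈ {1}; NE contributions (13, 0, 0, 0, 0), G = 13.

13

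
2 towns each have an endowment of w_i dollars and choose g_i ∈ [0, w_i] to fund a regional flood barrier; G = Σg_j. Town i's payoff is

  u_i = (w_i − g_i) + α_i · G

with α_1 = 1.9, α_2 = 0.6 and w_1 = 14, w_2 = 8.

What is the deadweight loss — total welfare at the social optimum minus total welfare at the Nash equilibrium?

12

∂u_i/∂g_i = α_i − 1, so town i contributes w_i if α_i > 1, else 0.
α_i > 1 for i ∈ {1}; NE contributions (14, 0), G = 14.
W^NE = Σw_i − G^NE + (Σα_i)·G^NE = 22 + 1.5·14 = 43.
Planner: ∂(Σu_j)/∂g_i = Σα_j − 1 = 1.5 > 0, so everyone contributes w_i; G^SO = 22, W^SO = 22 + 1.5·22 = 55.
Deadweight loss = 12.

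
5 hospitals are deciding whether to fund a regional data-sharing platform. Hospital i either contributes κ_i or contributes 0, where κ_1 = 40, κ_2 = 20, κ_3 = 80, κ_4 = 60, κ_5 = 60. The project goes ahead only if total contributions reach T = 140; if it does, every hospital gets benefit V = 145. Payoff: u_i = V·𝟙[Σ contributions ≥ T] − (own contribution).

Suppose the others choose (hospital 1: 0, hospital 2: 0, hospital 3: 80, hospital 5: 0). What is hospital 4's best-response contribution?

60

Others' total = 80. Contributing 60 brings total to 140 ≥ 140: gain V − κ_4 = 85.
Best response: 60.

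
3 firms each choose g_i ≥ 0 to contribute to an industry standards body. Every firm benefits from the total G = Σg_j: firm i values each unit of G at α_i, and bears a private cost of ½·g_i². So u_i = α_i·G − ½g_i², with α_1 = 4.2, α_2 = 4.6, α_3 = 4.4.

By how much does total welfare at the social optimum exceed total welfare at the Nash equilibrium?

116.2

Firm i's FOC: ∂u_i/∂g_i = α_i − g_i = 0, so g_i* = α_i.
NE contributions = (4.2, 4.6, 4.4); G = 13.2.
W^NE = (Σα)·G − ½Σα_i² = 13.2² − ½·58.16 = 145.16.
Planner sets g_i = Σα_j = 13.2 for every i, so G^SO = 3·13.2 = 39.6.
W^SO = (Σα)·G^SO − ½·3·(Σα)² = (3/2)·13.2² = 261.36.
Deadweight loss = W^SO − W^NE = 116.2.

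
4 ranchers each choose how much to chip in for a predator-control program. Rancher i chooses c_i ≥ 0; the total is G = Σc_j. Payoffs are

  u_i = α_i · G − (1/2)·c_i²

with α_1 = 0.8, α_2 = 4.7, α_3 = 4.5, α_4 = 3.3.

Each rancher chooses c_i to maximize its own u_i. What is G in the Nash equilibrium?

13.3

Rancher i's FOC: ∂u_i/∂c_i = α_i − c_i = 0, so c_i* = α_i.
NE contributions = (0.8, 4.7, 4.5, 3.3); G = 13.3.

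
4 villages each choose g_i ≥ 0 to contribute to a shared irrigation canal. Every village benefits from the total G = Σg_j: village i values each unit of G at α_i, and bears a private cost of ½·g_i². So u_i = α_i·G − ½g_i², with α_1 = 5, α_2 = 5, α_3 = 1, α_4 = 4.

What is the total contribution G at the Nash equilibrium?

Village i's FOC: ∂u_i/∂g_i = α_i − g_i = 0, so g_i* = α_i.
NE contributions = (5, 5, 1, 4); G = 15.

15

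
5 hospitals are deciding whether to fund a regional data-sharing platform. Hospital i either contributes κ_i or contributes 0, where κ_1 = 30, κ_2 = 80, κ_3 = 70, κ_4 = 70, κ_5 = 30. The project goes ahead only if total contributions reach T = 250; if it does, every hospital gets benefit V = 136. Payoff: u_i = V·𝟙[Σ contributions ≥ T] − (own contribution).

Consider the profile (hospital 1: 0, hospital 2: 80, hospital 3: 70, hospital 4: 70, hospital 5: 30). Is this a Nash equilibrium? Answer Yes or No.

Total = 250 ≥ 250: provided.
Hospital 1 (pledges 0, payoff 136): pledging 30 → total 280, payoff 106. No gain.
Hospital 2 (pledges 80, payoff 56): dropping to 0 → total 170, payoff 0. No gain.
Hospital 3 (pledges 70, payoff 66): dropping to 0 → total 180, payoff 0. No gain.
Hospital 4 (pledges 70, payoff 66): dropping to 0 → total 180, payoff 0. No gain.
Hospital 5 (pledges 30, payoff 106): dropping to 0 → total 220, payoff 0. No gain.

Yes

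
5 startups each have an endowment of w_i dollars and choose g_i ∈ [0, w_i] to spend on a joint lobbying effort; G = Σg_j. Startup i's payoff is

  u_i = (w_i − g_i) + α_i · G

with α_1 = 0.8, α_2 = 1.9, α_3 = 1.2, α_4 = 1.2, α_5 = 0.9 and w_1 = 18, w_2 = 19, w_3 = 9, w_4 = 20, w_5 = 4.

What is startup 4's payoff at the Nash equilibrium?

∂u_i/∂g_i = α_i − 1, so startup i contributes w_i if α_i > 1, else 0.
α_i > 1 for i ∈ {2, 3, 4}; NE contributions (0, 19, 9, 20, 0), G = 48.
u_4 = (20 − 20) + 1.2·48 = 57.6.

57.6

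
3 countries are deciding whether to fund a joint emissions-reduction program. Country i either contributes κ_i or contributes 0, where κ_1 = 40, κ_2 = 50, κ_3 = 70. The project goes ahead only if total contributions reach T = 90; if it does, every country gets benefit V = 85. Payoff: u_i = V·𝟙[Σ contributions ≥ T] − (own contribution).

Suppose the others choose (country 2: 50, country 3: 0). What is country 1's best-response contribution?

Others' total = 50. Contributing 40 brings total to 90 ≥ 90: gain V − κ_1 = 45.
Best response: 40.

40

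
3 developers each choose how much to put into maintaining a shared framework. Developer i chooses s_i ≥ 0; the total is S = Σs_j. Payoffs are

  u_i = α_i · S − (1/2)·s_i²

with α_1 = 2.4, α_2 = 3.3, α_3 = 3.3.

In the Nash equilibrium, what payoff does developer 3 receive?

Developer i's FOC: ∂u_i/∂s_i = α_i − s_i = 0, so s_i* = α_i.
NE contributions = (2.4, 3.3, 3.3); S = 9.
u_3 = α_3·S − ½·(s_3)² = 3.3·9 − ½·3.3² = 24.255.

24.255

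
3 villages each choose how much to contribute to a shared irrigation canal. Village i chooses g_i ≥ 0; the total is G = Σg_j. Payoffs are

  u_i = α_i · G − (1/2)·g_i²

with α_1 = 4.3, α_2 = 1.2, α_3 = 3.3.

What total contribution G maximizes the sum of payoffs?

26.4

Planner FOC: ∂(Σu_j)/∂g_i = (Σα_j) − g_i = 0, so g_i^SO = Σα_j = 8.8 for every i; G^SO = 26.4.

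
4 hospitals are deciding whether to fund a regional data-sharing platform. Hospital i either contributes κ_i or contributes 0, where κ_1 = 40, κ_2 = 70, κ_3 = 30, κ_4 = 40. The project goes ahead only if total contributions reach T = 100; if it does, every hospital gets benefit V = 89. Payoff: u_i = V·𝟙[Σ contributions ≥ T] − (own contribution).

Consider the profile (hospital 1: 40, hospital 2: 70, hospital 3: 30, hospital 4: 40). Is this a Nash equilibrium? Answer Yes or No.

No

Total = 180 ≥ 100: provided.
Hospital 1 (pledges 40, payoff 49): dropping to 0 → total 140, payoff 89. Profitable deviation.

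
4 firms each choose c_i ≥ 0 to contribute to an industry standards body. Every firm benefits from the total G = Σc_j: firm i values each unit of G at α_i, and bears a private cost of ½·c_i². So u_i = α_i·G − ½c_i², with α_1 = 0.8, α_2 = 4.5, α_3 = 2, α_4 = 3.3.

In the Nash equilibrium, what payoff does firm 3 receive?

Firm i's FOC: ∂u_i/∂c_i = α_i − c_i = 0, so c_i* = α_i.
NE contributions = (0.8, 4.5, 2, 3.3); G = 10.6.
u_3 = α_3·G − ½·(c_3)² = 2·10.6 − ½·2² = 19.2.

19.2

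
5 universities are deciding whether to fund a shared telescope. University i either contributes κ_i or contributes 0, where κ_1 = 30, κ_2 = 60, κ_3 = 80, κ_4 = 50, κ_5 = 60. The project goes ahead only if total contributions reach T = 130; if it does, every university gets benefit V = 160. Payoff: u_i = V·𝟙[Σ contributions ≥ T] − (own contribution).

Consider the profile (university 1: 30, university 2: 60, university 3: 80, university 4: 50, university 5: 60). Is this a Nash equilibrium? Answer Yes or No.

Total = 280 ≥ 130: provided.
University 1 (pledges 30, payoff 130): dropping to 0 → total 250, payoff 160. Profitable deviation.

No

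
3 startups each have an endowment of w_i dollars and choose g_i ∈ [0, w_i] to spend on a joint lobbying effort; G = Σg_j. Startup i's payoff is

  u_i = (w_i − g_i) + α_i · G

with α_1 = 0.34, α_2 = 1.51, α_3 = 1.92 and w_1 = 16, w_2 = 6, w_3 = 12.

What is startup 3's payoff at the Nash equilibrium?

34.56

∂u_i/∂g_i = α_i − 1, so startup i contributes w_i if α_i > 1, else 0.
α_i > 1 for i ∈ {2, 3}; NE contributions (0, 6, 12), G = 18.
u_3 = (12 − 12) + 1.92·18 = 34.56.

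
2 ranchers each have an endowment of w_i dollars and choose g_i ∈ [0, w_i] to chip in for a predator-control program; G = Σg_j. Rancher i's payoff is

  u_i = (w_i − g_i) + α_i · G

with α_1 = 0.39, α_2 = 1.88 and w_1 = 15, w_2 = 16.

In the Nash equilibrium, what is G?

16

∂u_i/∂g_i = α_i − 1, so rancher i contributes w_i if α_i > 1, else 0.
α_i > 1 for i ∈ {2}; NE contributions (0, 16), G = 16.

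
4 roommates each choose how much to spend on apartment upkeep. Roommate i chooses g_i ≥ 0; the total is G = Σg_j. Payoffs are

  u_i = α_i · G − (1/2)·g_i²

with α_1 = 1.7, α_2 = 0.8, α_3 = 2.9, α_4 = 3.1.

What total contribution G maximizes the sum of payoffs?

34

Planner FOC: ∂(Σu_j)/∂g_i = (Σα_j) − g_i = 0, so g_i^SO = Σα_j = 8.5 for every i; G^SO = 34.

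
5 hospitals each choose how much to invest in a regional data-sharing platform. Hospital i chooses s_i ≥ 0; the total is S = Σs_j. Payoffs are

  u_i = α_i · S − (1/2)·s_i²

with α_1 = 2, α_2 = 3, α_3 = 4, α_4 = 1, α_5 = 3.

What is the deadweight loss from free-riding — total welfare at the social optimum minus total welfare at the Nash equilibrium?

Hospital i's FOC: ∂u_i/∂s_i = α_i − s_i = 0, so s_i* = α_i.
NE contributions = (2, 3, 4, 1, 3); S = 13.
W^NE = (Σα)·S − ½Σα_i² = 13² − ½·39 = 149.5.
Planner sets s_i = Σα_j = 13 for every i, so S^SO = 5·13 = 65.
W^SO = (Σα)·S^SO − ½·5·(Σα)² = (5/2)·13² = 422.5.
Deadweight loss = W^SO − W^NE = 273.

273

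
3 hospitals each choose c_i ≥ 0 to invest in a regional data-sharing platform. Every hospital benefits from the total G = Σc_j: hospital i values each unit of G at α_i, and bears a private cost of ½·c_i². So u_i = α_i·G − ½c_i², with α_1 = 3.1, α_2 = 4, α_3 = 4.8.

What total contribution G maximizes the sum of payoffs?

Planner FOC: ∂(Σu_j)/∂c_i = (Σα_j) − c_i = 0, so c_i^SO = Σα_j = 11.9 for every i; G^SO = 35.7.

35.7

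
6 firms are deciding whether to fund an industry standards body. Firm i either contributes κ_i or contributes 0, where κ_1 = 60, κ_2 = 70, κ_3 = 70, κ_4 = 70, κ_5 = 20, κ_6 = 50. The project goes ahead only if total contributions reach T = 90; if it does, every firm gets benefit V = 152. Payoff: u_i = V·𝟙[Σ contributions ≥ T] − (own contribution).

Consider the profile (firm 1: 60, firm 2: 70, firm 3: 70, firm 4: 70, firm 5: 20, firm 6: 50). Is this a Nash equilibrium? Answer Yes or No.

No

Total = 340 ≥ 90: provided.
Firm 1 (pledges 60, payoff 92): dropping to 0 → total 280, payoff 152. Profitable deviation.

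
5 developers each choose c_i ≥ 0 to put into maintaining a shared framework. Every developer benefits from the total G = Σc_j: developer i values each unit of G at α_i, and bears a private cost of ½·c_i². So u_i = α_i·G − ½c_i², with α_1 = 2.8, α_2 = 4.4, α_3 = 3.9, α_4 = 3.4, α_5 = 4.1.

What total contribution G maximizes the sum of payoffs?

93

Planner FOC: ∂(Σu_j)/∂c_i = (Σα_j) − c_i = 0, so c_i^SO = Σα_j = 18.6 for every i; G^SO = 93.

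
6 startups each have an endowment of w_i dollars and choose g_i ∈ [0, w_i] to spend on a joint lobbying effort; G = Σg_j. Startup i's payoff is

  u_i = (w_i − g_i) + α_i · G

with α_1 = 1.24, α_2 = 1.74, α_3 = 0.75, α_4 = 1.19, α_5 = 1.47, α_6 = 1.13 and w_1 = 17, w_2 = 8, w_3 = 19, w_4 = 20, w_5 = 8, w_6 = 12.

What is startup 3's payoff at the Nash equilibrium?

67.75

∂u_i/∂g_i = α_i − 1, so startup i contributes w_i if α_i > 1, else 0.
α_i > 1 for i ∈ {1, 2, 4, 5, 6}; NE contributions (17, 8, 0, 20, 8, 12), G = 65.
u_3 = (19 − 0) + 0.75·65 = 67.75.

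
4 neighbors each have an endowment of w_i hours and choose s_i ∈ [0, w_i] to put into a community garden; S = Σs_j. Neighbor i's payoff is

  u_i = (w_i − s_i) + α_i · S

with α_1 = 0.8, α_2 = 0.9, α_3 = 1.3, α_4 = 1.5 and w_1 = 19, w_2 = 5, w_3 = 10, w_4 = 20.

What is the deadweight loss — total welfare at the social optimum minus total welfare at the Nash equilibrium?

∂u_i/∂s_i = α_i − 1, so neighbor i contributes w_i if α_i > 1, else 0.
α_i > 1 for i ∈ {3, 4}; NE contributions (0, 0, 10, 20), S = 30.
W^NE = Σw_i − S^NE + (Σα_i)·S^NE = 54 + 3.5·30 = 159.
Planner: ∂(Σu_j)/∂s_i = Σα_j − 1 = 3.5 > 0, so everyone contributes w_i; S^SO = 54, W^SO = 54 + 3.5·54 = 243.
Deadweight loss = 84.

84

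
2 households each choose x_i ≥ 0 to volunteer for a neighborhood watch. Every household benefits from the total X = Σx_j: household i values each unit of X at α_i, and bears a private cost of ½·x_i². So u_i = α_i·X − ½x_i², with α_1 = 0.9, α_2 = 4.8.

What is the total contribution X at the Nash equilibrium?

5.7

Household i's FOC: ∂u_i/∂x_i = α_i − x_i = 0, so x_i* = α_i.
NE contributions = (0.9, 4.8); X = 5.7.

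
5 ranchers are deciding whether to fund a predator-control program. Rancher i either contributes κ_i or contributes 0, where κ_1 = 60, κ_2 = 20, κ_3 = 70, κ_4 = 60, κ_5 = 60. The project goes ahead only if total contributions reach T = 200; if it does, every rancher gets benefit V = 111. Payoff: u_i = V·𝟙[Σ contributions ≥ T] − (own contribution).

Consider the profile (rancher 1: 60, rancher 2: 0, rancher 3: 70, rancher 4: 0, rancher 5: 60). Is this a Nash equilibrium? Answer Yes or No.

Total = 190 < 200: not provided.
Rancher 1 (pledges 60, payoff -60): dropping to 0 → total 130, payoff 0. Profitable deviation.

No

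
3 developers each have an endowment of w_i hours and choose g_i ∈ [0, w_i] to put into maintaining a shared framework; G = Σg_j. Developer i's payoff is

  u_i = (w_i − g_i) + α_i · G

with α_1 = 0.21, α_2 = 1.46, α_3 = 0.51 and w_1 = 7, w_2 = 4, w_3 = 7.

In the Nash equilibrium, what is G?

∂u_i/∂g_i = α_i − 1, so developer i contributes w_i if α_i > 1, else 0.
α_i > 1 for i ∈ {2}; NE contributions (0, 4, 0), G = 4.

4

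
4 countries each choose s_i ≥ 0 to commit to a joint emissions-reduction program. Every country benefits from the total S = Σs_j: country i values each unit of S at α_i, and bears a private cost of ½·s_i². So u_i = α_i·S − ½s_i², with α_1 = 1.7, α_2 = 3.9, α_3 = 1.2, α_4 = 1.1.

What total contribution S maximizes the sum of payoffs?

Planner FOC: ∂(Σu_j)/∂s_i = (Σα_j) − s_i = 0, so s_i^SO = Σα_j = 7.9 for every i; S^SO = 31.6.

31.6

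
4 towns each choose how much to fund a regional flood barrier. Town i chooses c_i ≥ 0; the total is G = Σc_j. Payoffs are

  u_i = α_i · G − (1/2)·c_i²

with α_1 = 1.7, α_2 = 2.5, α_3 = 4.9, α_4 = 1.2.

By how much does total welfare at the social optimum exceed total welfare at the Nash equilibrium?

Town i's FOC: ∂u_i/∂c_i = α_i − c_i = 0, so c_i* = α_i.
NE contributions = (1.7, 2.5, 4.9, 1.2); G = 10.3.
W^NE = (Σα)·G − ½Σα_i² = 10.3² − ½·34.59 = 88.795.
Planner sets c_i = Σα_j = 10.3 for every i, so G^SO = 4·10.3 = 41.2.
W^SO = (Σα)·G^SO − ½·4·(Σα)² = (4/2)·10.3² = 212.18.
Deadweight loss = W^SO − W^NE = 123.385.

123.385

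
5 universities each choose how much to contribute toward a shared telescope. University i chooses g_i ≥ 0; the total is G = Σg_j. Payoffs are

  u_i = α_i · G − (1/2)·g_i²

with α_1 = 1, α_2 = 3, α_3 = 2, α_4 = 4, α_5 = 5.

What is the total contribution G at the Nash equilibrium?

University i's FOC: ∂u_i/∂g_i = α_i − g_i = 0, so g_i* = α_i.
NE contributions = (1, 3, 2, 4, 5); G = 15.

15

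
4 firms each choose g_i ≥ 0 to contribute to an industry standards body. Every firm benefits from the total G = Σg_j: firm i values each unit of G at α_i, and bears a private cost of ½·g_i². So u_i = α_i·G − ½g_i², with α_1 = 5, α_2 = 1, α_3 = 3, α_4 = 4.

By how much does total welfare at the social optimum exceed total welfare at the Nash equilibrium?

194.5

Firm i's FOC: ∂u_i/∂g_i = α_i − g_i = 0, so g_i* = α_i.
NE contributions = (5, 1, 3, 4); G = 13.
W^NE = (Σα)·G − ½Σα_i² = 13² − ½·51 = 143.5.
Planner sets g_i = Σα_j = 13 for every i, so G^SO = 4·13 = 52.
W^SO = (Σα)·G^SO − ½·4·(Σα)² = (4/2)·13² = 338.
Deadweight loss = W^SO − W^NE = 194.5.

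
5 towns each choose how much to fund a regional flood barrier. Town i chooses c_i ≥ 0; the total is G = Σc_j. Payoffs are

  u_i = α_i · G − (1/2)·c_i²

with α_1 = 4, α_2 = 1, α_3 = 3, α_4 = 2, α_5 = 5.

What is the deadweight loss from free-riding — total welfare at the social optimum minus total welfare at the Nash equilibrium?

365

Town i's FOC: ∂u_i/∂c_i = α_i − c_i = 0, so c_i* = α_i.
NE contributions = (4, 1, 3, 2, 5); G = 15.
W^NE = (Σα)·G − ½Σα_i² = 15² − ½·55 = 197.5.
Planner sets c_i = Σα_j = 15 for every i, so G^SO = 5·15 = 75.
W^SO = (Σα)·G^SO − ½·5·(Σα)² = (5/2)·15² = 562.5.
Deadweight loss = W^SO − W^NE = 365.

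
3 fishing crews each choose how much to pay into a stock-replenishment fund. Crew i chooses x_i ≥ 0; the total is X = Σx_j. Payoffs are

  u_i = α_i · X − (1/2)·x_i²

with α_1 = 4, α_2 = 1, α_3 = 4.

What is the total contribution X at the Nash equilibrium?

Crew i's FOC: ∂u_i/∂x_i = α_i − x_i = 0, so x_i* = α_i.
NE contributions = (4, 1, 4); X = 9.

9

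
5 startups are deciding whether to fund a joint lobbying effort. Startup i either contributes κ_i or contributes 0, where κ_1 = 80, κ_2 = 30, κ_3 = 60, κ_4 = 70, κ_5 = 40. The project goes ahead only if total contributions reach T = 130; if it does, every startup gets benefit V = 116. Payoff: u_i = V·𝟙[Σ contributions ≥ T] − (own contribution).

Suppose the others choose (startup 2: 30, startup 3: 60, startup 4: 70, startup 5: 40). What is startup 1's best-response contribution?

Others' total = 200 ≥ 130; contributing adds cost 80 for no extra benefit.
Best response: 0.

0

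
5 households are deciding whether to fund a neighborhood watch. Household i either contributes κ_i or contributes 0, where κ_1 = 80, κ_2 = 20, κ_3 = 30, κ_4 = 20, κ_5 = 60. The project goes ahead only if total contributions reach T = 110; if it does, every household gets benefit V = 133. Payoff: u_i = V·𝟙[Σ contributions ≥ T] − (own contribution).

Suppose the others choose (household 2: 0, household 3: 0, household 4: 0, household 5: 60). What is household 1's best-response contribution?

80

Others' total = 60. Contributing 80 brings total to 140 ≥ 110: gain V − κ_1 = 53.
Best response: 80.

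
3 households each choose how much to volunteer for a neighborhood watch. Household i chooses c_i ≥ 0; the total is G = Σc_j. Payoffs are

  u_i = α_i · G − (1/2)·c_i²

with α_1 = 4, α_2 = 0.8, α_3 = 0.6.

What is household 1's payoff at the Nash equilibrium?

13.6

Household i's FOC: ∂u_i/∂c_i = α_i − c_i = 0, so c_i* = α_i.
NE contributions = (4, 0.8, 0.6); G = 5.4.
u_1 = α_1·G − ½·(c_1)² = 4·5.4 − ½·4² = 13.6.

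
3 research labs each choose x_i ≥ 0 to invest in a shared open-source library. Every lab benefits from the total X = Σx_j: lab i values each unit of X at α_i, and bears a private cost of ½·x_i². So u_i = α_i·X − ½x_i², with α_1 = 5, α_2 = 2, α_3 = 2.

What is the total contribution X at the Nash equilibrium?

Lab i's FOC: ∂u_i/∂x_i = α_i − x_i = 0, so x_i* = α_i.
NE contributions = (5, 2, 2); X = 9.

9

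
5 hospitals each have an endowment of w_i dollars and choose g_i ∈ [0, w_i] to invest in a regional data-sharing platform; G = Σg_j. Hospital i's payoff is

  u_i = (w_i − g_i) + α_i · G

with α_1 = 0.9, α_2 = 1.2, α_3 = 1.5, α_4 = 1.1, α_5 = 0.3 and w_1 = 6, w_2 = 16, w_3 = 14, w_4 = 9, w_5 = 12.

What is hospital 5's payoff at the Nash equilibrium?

23.7

∂u_i/∂g_i = α_i − 1, so hospital i contributes w_i if α_i > 1, else 0.
α_i > 1 for i ∈ {2, 3, 4}; NE contributions (0, 16, 14, 9, 0), G = 39.
u_5 = (12 − 0) + 0.3·39 = 23.7.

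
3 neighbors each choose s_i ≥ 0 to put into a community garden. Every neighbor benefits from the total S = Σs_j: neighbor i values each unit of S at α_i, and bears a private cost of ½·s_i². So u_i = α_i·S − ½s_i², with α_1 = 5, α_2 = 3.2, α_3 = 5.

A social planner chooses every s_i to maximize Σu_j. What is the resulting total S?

Planner FOC: ∂(Σu_j)/∂s_i = (Σα_j) − s_i = 0, so s_i^SO = Σα_j = 13.2 for every i; S^SO = 39.6.

39.6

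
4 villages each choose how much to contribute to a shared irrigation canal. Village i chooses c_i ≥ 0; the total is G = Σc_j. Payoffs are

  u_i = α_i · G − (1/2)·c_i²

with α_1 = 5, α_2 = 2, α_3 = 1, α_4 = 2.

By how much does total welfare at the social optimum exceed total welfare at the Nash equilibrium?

117

Village i's FOC: ∂u_i/∂c_i = α_i − c_i = 0, so c_i* = α_i.
NE contributions = (5, 2, 1, 2); G = 10.
W^NE = (Σα)·G − ½Σα_i² = 10² − ½·34 = 83.
Planner sets c_i = Σα_j = 10 for every i, so G^SO = 4·10 = 40.
W^SO = (Σα)·G^SO − ½·4·(Σα)² = (4/2)·10² = 200.
Deadweight loss = W^SO − W^NE = 117.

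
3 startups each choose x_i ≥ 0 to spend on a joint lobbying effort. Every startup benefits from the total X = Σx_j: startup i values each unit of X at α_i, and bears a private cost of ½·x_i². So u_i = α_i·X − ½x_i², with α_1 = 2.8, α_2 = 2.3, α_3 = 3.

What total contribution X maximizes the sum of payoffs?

Planner FOC: ∂(Σu_j)/∂x_i = (Σα_j) − x_i = 0, so x_i^SO = Σα_j = 8.1 for every i; X^SO = 24.3.

24.3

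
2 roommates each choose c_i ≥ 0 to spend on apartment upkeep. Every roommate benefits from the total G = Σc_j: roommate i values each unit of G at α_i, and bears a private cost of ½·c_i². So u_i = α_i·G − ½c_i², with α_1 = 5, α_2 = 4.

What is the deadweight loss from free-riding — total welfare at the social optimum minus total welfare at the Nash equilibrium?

20.5

Roommate i's FOC: ∂u_i/∂c_i = α_i − c_i = 0, so c_i* = α_i.
NE contributions = (5, 4); G = 9.
W^NE = (Σα)·G − ½Σα_i² = 9² − ½·41 = 60.5.
Planner sets c_i = Σα_j = 9 for every i, so G^SO = 2·9 = 18.
W^SO = (Σα)·G^SO − ½·2·(Σα)² = (2/2)·9² = 81.
Deadweight loss = W^SO − W^NE = 20.5.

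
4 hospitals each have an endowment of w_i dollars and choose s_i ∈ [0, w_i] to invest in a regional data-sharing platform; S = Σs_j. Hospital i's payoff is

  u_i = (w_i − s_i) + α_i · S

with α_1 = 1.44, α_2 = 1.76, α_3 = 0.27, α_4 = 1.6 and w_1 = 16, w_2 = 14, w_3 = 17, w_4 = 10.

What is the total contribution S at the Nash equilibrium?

∂u_i/∂s_i = α_i − 1, so hospital i contributes w_i if α_i > 1, else 0.
α_i > 1 for i ∈ {1, 2, 4}; NE contributions (16, 14, 0, 10), S = 40.

40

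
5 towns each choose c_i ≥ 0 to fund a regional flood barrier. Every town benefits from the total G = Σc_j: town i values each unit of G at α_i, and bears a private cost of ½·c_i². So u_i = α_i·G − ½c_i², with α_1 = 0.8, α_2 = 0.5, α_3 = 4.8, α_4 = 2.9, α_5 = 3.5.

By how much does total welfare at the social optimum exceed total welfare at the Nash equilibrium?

256.67

Town i's FOC: ∂u_i/∂c_i = α_i − c_i = 0, so c_i* = α_i.
NE contributions = (0.8, 0.5, 4.8, 2.9, 3.5); G = 12.5.
W^NE = (Σα)·G − ½Σα_i² = 12.5² − ½·44.59 = 133.955.
Planner sets c_i = Σα_j = 12.5 for every i, so G^SO = 5·12.5 = 62.5.
W^SO = (Σα)·G^SO − ½·5·(Σα)² = (5/2)·12.5² = 390.625.
Deadweight loss = W^SO − W^NE = 256.67.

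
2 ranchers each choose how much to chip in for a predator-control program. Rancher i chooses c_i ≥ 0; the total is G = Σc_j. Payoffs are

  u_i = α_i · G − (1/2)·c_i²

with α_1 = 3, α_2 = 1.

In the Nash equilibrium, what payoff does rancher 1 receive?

Rancher i's FOC: ∂u_i/∂c_i = α_i − c_i = 0, so c_i* = α_i.
NE contributions = (3, 1); G = 4.
u_1 = α_1·G − ½·(c_1)² = 3·4 − ½·3² = 7.5.

7.5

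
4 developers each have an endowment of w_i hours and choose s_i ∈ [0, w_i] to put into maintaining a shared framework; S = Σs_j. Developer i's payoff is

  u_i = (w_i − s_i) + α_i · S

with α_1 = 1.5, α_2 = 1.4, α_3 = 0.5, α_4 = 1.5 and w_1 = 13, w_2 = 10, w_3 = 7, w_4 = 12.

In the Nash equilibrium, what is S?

∂u_i/∂s_i = α_i − 1, so developer i contributes w_i if α_i > 1, else 0.
α_i > 1 for i ∈ {1, 2, 4}; NE contributions (13, 10, 0, 12), S = 35.

35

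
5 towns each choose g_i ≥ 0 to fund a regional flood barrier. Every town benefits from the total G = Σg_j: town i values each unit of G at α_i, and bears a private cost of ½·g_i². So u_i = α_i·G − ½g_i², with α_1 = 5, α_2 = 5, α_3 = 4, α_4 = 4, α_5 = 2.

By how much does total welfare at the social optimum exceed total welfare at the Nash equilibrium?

Town i's FOC: ∂u_i/∂g_i = α_i − g_i = 0, so g_i* = α_i.
NE contributions = (5, 5, 4, 4, 2); G = 20.
W^NE = (Σα)·G − ½Σα_i² = 20² − ½·86 = 357.
Planner sets g_i = Σα_j = 20 for every i, so G^SO = 5·20 = 100.
W^SO = (Σα)·G^SO − ½·5·(Σα)² = (5/2)·20² = 1000.
Deadweight loss = W^SO − W^NE = 643.

643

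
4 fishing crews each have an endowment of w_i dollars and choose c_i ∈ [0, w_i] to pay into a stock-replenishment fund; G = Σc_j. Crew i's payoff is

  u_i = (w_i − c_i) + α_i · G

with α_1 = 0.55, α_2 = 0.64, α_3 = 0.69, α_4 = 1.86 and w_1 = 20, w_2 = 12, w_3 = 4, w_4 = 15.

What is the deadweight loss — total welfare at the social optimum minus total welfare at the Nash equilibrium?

∂u_i/∂c_i = α_i − 1, so crew i contributes w_i if α_i > 1, else 0.
α_i > 1 for i ∈ {4}; NE contributions (0, 0, 0, 15), G = 15.
W^NE = Σw_i − G^NE + (Σα_i)·G^NE = 51 + 2.74·15 = 92.1.
Planner: ∂(Σu_j)/∂c_i = Σα_j − 1 = 2.74 > 0, so everyone contributes w_i; G^SO = 51, W^SO = 51 + 2.74·51 = 190.74.
Deadweight loss = 98.64.

98.64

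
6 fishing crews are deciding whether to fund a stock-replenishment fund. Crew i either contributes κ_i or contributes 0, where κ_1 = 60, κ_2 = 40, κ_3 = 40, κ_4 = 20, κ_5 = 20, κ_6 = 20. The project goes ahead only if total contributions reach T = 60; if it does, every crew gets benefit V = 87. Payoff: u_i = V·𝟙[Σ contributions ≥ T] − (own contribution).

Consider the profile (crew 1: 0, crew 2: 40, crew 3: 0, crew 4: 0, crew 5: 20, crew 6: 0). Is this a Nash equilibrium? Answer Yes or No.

Yes

Total = 60 ≥ 60: provided.
Crew 1 (pledges 0, payoff 87): pledging 60 → total 120, payoff 27. No gain.
Crew 2 (pledges 40, payoff 47): dropping to 0 → total 20, payoff 0. No gain.
Crew 3 (pledges 0, payoff 87): pledging 40 → total 100, payoff 47. No gain.
Crew 4 (pledges 0, payoff 87): pledging 20 → total 80, payoff 67. No gain.
Crew 5 (pledges 20, payoff 67): dropping to 0 → total 40, payoff 0. No gain.
Crew 6 (pledges 0, payoff 87): pledging 20 → total 80, payoff 67. No gain.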